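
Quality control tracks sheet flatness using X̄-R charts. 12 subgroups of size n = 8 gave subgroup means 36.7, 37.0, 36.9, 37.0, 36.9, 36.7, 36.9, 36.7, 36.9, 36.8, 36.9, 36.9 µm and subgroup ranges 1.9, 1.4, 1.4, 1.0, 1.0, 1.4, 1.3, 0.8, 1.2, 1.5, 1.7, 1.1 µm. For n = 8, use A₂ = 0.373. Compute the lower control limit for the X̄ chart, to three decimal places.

36.370

X̄̄ = (36.7 + 37.0 + 36.9 + 37.0 + 36.9 + 36.7 + 36.9 + 36.7 + 36.9 + 36.8 + 36.9 + 36.9) / 12 = 442.3000 / 12 = 36.8583
R̄ = (1.9 + 1.4 + 1.4 + 1.0 + 1.0 + 1.4 + 1.3 + 0.8 + 1.2 + 1.5 + 1.7 + 1.1) / 12 = 15.7000 / 12 = 1.3083
LCL = X̄̄ − A₂·R̄ = 36.8583 − 0.373 × 1.3083 = 36.3703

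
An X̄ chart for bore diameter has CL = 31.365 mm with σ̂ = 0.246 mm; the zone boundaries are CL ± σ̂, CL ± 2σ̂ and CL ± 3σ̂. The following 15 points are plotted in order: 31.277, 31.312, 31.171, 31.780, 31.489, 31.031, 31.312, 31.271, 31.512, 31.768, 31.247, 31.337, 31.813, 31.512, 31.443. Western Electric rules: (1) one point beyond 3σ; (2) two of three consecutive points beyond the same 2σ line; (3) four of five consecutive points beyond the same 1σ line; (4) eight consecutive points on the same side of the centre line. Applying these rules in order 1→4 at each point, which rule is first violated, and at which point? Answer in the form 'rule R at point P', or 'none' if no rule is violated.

none

Zone of each point (C = within 1σ̂, B = 1σ̂–2σ̂, A = 2σ̂–3σ̂, * = beyond 3σ̂; sign = side of CL): 1:-C, 2:-C, 3:-C, 4:+B, 5:+C, 6:-B, 7:-C, 8:-C, 9:+C, 10:+B, 11:-C, 12:-C, 13:+B, 14:+C, 15:+C
No rule fires across all 15 points.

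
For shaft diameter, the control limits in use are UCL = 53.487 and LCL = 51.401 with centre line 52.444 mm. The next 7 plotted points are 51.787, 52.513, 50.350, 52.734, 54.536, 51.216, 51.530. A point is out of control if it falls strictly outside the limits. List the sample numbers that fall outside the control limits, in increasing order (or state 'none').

Compare each point to [51.401, 53.487]: sample 3 = 50.350 < LCL; sample 5 = 54.536 > UCL; sample 6 = 51.216 < LCL.

3, 5, 6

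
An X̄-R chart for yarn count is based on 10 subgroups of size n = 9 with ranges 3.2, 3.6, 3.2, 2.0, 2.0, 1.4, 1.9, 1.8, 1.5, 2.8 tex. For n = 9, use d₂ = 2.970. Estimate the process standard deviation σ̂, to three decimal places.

R̄ = (3.2 + 3.6 + 3.2 + 2.0 + 2.0 + 1.4 + 1.9 + 1.8 + 1.5 + 2.8) / 10 = 2.3400
σ̂ = R̄ / d₂ = 2.3400 / 2.970 = 0.7879

0.788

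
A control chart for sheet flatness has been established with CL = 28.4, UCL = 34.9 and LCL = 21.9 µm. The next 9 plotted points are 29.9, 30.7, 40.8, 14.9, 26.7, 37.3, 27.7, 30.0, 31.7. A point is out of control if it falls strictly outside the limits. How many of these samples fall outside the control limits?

3

Compare each point to [21.9, 34.9]: sample 3 = 40.8 > UCL; sample 4 = 14.9 < LCL; sample 6 = 37.3 > UCL.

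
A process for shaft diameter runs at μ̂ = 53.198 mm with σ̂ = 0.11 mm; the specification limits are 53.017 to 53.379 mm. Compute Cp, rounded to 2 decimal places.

0.55

Cp = (USL − LSL) / (6σ̂) = (53.379 − 53.017) / (6 × 0.11) = 0.3620 / 0.6600 = 0.5485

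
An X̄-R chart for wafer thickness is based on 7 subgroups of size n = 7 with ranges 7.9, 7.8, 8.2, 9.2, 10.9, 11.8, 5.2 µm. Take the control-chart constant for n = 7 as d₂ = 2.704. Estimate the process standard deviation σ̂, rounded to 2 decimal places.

3.22

R̄ = (7.9 + 7.8 + 8.2 + 9.2 + 10.9 + 11.8 + 5.2) / 7 = 8.7143
σ̂ = R̄ / d₂ = 8.7143 / 2.704 = 3.2227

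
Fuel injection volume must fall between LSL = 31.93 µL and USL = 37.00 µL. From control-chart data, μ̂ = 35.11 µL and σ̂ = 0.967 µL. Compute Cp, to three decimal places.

0.874

Cp = (USL − LSL) / (6σ̂) = (37.00 − 31.93) / (6 × 0.967) = 5.0700 / 5.8020 = 0.8738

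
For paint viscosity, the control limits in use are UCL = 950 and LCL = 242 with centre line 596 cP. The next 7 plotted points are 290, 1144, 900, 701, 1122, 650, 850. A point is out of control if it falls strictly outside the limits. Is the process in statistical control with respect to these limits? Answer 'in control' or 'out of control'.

out of control

Compare each point to [242, 950]: sample 2 = 1144 > UCL; sample 5 = 1122 > UCL.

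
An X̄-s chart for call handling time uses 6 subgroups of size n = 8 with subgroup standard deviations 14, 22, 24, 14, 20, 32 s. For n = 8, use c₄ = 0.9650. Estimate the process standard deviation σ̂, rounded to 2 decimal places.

s̄ = (14 + 22 + 24 + 14 + 20 + 32) / 6 = 21.0000
σ̂ = s̄ / c₄ = 21.0000 / 0.9650 = 21.7617

21.76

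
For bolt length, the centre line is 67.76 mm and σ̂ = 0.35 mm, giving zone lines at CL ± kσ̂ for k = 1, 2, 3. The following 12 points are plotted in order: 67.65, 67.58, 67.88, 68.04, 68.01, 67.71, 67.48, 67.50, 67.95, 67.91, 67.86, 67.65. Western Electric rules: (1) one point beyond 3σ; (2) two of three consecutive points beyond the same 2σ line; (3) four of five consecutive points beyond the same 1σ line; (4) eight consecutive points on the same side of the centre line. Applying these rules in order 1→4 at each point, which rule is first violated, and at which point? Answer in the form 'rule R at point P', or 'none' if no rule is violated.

none

Zone of each point (C = within 1σ̂, B = 1σ̂–2σ̂, A = 2σ̂–3σ̂, * = beyond 3σ̂; sign = side of CL): 1:-C, 2:-C, 3:+C, 4:+C, 5:+C, 6:-C, 7:-C, 8:-C, 9:+C, 10:+C, 11:+C, 12:-C
No rule fires across all 12 points.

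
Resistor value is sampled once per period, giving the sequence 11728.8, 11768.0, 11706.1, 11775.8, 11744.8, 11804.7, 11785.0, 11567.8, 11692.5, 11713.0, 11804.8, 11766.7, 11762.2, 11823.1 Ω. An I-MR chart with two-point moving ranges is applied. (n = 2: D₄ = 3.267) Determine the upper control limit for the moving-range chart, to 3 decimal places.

Moving ranges: 39.2, 61.9, 69.7, 31.0, 59.9, 19.7, 217.2, 124.7, 20.5, 91.8, 38.1, 4.5, 60.9; M̄R̄ = 839.1000 / 13 = 64.5462
UCL_MR = D₄·M̄R̄ = 3.267 × 64.5462 = 210.8723

210.872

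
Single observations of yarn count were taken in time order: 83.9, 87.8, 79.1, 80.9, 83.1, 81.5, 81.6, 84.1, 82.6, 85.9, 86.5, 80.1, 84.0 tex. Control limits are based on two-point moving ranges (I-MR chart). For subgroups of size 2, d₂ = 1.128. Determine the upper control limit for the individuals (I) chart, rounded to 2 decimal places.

91.25

X̄ = (83.9 + 87.8 + 79.1 + 80.9 + 83.1 + 81.5 + 81.6 + 84.1 + 82.6 + 85.9 + 86.5 + 80.1 + 84.0) / 13 = 83.1615
Moving ranges: 3.9, 8.7, 1.8, 2.2, 1.6, 0.1, 2.5, 1.5, 3.3, 0.6, 6.4, 3.9; M̄R̄ = 36.5000 / 12 = 3.0417
UCL = X̄ + 3·M̄R̄/d₂ = 83.1615 + 3 × 3.0417 / 1.128 = 91.2511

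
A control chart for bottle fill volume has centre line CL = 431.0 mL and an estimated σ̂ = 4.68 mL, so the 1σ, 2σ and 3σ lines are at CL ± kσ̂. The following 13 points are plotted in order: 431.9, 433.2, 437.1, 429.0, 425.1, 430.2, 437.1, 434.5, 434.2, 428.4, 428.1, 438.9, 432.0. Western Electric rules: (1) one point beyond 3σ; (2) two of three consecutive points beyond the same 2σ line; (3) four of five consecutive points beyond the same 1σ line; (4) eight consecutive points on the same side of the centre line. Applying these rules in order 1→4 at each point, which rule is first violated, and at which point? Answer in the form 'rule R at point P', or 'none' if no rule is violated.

Zone of each point (C = within 1σ̂, B = 1σ̂–2σ̂, A = 2σ̂–3σ̂, * = beyond 3σ̂; sign = side of CL): 1:+C, 2:+C, 3:+B, 4:-C, 5:-B, 6:-C, 7:+B, 8:+C, 9:+C, 10:-C, 11:-C, 12:+B, 13:+C
No rule fires across all 13 points.

none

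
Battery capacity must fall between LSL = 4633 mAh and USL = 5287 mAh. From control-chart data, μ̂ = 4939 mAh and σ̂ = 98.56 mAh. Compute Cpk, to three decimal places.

Cpu = (USL − μ̂) / (3σ̂) = (5287 − 4939) / (3 × 98.56) = 1.1769; Cpl = (μ̂ − LSL) / (3σ̂) = (4939 − 4633) / (3 × 98.56) = 1.0349; Cpk = min(Cpu, Cpl) = 1.0349

1.035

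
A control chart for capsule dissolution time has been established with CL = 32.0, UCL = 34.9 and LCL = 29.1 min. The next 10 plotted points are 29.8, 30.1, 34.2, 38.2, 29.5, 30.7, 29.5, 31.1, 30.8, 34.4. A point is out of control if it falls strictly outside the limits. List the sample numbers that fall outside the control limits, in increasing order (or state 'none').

4

Compare each point to [29.1, 34.9]: sample 4 = 38.2 > UCL.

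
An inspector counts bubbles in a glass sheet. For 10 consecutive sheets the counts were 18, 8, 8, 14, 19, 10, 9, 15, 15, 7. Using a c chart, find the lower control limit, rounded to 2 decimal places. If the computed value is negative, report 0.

c̄ = (18 + 8 + 8 + 14 + 19 + 10 + 9 + 15 + 15 + 7) / 10 = 123 / 10 = 12.3000
LCL = c̄ − 3√c̄ = 12.3000 − 3 × 3.5071 = 1.7786

1.78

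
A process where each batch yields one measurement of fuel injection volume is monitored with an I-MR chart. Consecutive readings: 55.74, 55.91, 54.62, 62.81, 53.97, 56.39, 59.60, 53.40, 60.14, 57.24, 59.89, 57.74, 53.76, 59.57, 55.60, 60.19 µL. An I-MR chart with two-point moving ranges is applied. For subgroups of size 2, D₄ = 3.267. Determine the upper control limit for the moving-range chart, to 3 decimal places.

Moving ranges: 0.17, 1.29, 8.19, 8.84, 2.42, 3.21, 6.20, 6.74, 2.90, 2.65, 2.15, 3.98, 5.81, 3.97, 4.59; M̄R̄ = 63.1100 / 15 = 4.2073
UCL_MR = D₄·M̄R̄ = 3.267 × 4.2073 = 13.7454

13.745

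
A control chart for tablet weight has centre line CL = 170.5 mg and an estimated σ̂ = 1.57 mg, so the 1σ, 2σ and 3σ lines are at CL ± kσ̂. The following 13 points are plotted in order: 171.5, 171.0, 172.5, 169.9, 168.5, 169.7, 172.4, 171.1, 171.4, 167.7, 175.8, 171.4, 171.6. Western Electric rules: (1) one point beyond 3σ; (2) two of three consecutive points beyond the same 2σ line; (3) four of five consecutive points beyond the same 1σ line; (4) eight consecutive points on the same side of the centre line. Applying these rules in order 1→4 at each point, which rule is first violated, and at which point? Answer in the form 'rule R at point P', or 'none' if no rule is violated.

Zone of each point (C = within 1σ̂, B = 1σ̂–2σ̂, A = 2σ̂–3σ̂, * = beyond 3σ̂; sign = side of CL): 1:+C, 2:+C, 3:+B, 4:-C, 5:-B, 6:-C, 7:+B, 8:+C, 9:+C, 10:-B, 11:+*, 12:+C, 13:+C
Rule 1 (one point beyond the 3σ limits) is satisfied at point 11.

rule 1 at point 11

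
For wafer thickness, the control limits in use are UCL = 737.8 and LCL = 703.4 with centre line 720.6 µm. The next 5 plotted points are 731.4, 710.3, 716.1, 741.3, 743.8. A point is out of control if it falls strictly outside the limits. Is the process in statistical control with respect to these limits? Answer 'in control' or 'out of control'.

out of control

Compare each point to [703.4, 737.8]: sample 4 = 741.3 > UCL; sample 5 = 743.8 > UCL.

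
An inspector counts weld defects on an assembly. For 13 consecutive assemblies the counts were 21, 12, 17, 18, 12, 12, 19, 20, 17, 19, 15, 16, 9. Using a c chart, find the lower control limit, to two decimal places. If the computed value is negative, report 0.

c̄ = (21 + 12 + 17 + 18 + 12 + 12 + 19 + 20 + 17 + 19 + 15 + 16 + 9) / 13 = 207 / 13 = 15.9231
LCL = c̄ − 3√c̄ = 15.9231 − 3 × 3.9904 = 3.9520

3.95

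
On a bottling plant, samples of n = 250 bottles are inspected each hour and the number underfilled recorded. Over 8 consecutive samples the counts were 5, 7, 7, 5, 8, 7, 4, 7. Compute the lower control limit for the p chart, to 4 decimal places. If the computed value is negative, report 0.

p̄ = Σdᵢ / (k·n) = 50 / (8 × 250) = 0.02500
LCL = p̄ − 3·√(p̄(1−p̄)/n) = 0.02500 − 3 × 0.00987 = -0.00462 → 0 (negative, so LCL = 0)

0.0000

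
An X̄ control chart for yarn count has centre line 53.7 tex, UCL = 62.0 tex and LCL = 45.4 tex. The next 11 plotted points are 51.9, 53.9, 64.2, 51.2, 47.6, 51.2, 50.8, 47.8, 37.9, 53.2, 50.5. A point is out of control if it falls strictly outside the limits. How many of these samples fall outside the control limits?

Compare each point to [45.4, 62.0]: sample 3 = 64.2 > UCL; sample 9 = 37.9 < LCL.

2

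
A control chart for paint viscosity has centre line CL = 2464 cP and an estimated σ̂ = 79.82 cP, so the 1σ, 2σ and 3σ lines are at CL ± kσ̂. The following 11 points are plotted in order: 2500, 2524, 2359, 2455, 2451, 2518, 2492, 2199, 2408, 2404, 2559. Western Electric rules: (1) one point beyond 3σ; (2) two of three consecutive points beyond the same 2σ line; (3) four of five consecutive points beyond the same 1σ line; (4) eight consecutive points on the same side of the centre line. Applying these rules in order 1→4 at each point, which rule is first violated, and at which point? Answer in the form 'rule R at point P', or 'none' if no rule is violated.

Zone of each point (C = within 1σ̂, B = 1σ̂–2σ̂, A = 2σ̂–3σ̂, * = beyond 3σ̂; sign = side of CL): 1:+C, 2:+C, 3:-B, 4:-C, 5:-C, 6:+C, 7:+C, 8:-*, 9:-C, 10:-C, 11:+B
Rule 1 (one point beyond the 3σ limits) is satisfied at point 8.

rule 1 at point 8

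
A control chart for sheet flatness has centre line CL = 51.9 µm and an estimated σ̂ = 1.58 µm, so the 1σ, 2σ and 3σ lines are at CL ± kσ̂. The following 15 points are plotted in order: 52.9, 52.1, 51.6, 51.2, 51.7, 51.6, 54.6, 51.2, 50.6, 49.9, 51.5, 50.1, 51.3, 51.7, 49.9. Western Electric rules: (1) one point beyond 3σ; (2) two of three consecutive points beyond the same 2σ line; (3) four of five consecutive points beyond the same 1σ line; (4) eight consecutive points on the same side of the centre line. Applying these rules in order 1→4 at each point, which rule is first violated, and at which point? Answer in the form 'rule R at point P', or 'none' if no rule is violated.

Zone of each point (C = within 1σ̂, B = 1σ̂–2σ̂, A = 2σ̂–3σ̂, * = beyond 3σ̂; sign = side of CL): 1:+C, 2:+C, 3:-C, 4:-C, 5:-C, 6:-C, 7:+B, 8:-C, 9:-C, 10:-B, 11:-C, 12:-B, 13:-C, 14:-C, 15:-B
Rule 4 (eight consecutive points on the same side of the centre line) is satisfied at point 15.

rule 4 at point 15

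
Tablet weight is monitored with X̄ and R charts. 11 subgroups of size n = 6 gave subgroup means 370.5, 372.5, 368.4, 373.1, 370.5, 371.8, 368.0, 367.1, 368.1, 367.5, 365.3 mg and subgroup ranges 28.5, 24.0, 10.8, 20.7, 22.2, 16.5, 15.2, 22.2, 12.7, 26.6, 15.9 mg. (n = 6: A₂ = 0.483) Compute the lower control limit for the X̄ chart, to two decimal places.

X̄̄ = (370.5 + 372.5 + 368.4 + 373.1 + 370.5 + 371.8 + 368.0 + 367.1 + 368.1 + 367.5 + 365.3) / 11 = 4062.8000 / 11 = 369.3455
R̄ = (28.5 + 24.0 + 10.8 + 20.7 + 22.2 + 16.5 + 15.2 + 22.2 + 12.7 + 26.6 + 15.9) / 11 = 215.3000 / 11 = 19.5727
LCL = X̄̄ − A₂·R̄ = 369.3455 − 0.483 × 19.5727 = 359.8918

359.89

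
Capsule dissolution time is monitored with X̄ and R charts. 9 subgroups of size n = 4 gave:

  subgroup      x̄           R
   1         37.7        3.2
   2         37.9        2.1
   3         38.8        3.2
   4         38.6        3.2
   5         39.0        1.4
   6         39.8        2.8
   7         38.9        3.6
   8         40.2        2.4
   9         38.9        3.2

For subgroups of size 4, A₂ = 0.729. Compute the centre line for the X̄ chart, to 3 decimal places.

38.867

X̄̄ = (37.7 + 37.9 + 38.8 + 38.6 + 39.0 + 39.8 + 38.9 + 40.2 + 38.9) / 9 = 349.8000 / 9 = 38.8667
CL = X̄̄ = 38.8667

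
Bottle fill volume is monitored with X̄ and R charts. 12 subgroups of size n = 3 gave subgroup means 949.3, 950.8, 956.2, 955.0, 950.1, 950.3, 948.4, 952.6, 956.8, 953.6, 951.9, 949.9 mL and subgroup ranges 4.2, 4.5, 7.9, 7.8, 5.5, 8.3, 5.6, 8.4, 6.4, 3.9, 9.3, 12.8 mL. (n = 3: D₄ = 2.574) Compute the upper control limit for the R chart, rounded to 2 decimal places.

R̄ = (4.2 + 4.5 + 7.9 + 7.8 + 5.5 + 8.3 + 5.6 + 8.4 + 6.4 + 3.9 + 9.3 + 12.8) / 12 = 84.6000 / 12 = 7.0500
UCL_R = D₄·R̄ = 2.574 × 7.0500 = 18.1467

18.15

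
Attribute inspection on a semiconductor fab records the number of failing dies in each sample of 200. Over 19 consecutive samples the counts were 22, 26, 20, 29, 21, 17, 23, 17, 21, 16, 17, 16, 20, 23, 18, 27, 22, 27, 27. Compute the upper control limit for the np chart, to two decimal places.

p̄ = Σdᵢ / (k·n) = 409 / (19 × 200) = 0.10763
UCL = np̄ + 3·√(np̄(1−p̄)) = 21.5263 + 3 × √(21.5263×0.89237) = 21.5263 + 3 × 4.3829 = 34.6749

34.67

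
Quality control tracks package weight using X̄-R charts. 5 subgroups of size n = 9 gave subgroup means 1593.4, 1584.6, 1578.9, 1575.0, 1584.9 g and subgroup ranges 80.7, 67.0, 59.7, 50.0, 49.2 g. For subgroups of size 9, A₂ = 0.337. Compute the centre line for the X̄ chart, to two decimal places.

1583.36

X̄̄ = (1593.4 + 1584.6 + 1578.9 + 1575.0 + 1584.9) / 5 = 7916.8000 / 5 = 1583.3600
CL = X̄̄ = 1583.3600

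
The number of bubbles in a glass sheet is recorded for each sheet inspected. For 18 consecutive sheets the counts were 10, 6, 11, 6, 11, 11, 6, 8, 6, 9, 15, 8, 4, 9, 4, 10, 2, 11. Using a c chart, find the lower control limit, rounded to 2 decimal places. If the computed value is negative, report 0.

0.00

c̄ = (10 + 6 + 11 + 6 + 11 + 11 + 6 + 8 + 6 + 9 + 15 + 8 + 4 + 9 + 4 + 10 + 2 + 11) / 18 = 147 / 18 = 8.1667
LCL = c̄ − 3√c̄ = 8.1667 − 3 × 2.8577 = -0.4065 → 0 (cannot be negative)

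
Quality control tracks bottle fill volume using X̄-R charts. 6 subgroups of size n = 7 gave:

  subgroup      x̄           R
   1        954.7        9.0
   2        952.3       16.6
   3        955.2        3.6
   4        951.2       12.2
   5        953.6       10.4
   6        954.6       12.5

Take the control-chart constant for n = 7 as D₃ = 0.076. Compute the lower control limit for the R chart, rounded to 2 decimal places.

R̄ = (9.0 + 16.6 + 3.6 + 12.2 + 10.4 + 12.5) / 6 = 64.3000 / 6 = 10.7167
LCL_R = D₃·R̄ = 0.076 × 10.7167 = 0.8145

0.81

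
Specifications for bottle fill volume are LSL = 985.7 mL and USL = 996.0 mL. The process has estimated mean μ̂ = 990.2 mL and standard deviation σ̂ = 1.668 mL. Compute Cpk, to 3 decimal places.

Cpu = (USL − μ̂) / (3σ̂) = (996.0 − 990.2) / (3 × 1.668) = 1.1591; Cpl = (μ̂ − LSL) / (3σ̂) = (990.2 − 985.7) / (3 × 1.668) = 0.8993; Cpk = min(Cpu, Cpl) = 0.8993

0.899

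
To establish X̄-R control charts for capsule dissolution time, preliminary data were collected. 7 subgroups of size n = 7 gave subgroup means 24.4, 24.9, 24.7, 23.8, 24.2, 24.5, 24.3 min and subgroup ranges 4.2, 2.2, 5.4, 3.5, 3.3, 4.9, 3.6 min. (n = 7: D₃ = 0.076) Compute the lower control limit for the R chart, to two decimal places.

0.29

R̄ = (4.2 + 2.2 + 5.4 + 3.5 + 3.3 + 4.9 + 3.6) / 7 = 27.1000 / 7 = 3.8714
LCL_R = D₃·R̄ = 0.076 × 3.8714 = 0.2942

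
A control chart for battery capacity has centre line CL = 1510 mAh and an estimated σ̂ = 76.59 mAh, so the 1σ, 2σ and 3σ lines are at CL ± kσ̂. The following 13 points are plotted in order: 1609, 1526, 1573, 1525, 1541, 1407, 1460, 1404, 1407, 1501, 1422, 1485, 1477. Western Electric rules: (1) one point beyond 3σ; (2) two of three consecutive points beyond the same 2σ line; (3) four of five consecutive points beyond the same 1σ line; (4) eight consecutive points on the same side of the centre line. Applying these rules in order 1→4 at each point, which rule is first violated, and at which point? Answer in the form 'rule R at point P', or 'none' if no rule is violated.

rule 4 at point 13

Zone of each point (C = within 1σ̂, B = 1σ̂–2σ̂, A = 2σ̂–3σ̂, * = beyond 3σ̂; sign = side of CL): 1:+B, 2:+C, 3:+C, 4:+C, 5:+C, 6:-B, 7:-C, 8:-B, 9:-B, 10:-C, 11:-B, 12:-C, 13:-C
Rule 4 (eight consecutive points on the same side of the centre line) is satisfied at point 13.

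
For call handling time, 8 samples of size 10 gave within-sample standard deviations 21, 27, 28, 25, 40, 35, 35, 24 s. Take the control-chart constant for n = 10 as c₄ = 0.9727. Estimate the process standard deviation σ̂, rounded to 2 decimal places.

s̄ = (21 + 27 + 28 + 25 + 40 + 35 + 35 + 24) / 8 = 29.3750
σ̂ = s̄ / c₄ = 29.3750 / 0.9727 = 30.1994

30.20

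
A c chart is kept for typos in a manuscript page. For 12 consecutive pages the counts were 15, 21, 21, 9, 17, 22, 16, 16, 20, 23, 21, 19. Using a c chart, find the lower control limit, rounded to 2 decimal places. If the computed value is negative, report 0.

c̄ = (15 + 21 + 21 + 9 + 17 + 22 + 16 + 16 + 20 + 23 + 21 + 19) / 12 = 220 / 12 = 18.3333
LCL = c̄ − 3√c̄ = 18.3333 − 3 × 4.2817 = 5.4881

5.49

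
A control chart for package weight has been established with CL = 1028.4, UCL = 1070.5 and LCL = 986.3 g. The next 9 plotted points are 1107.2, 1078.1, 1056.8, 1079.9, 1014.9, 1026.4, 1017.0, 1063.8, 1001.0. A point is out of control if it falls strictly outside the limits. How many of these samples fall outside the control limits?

3

Compare each point to [986.3, 1070.5]: sample 1 = 1107.2 > UCL; sample 2 = 1078.1 > UCL; sample 4 = 1079.9 > UCL.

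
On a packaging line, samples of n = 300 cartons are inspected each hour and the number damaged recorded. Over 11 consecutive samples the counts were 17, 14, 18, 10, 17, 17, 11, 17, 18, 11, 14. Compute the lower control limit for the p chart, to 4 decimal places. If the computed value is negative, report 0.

0.0121

p̄ = Σdᵢ / (k·n) = 164 / (11 × 300) = 0.04970
LCL = p̄ − 3·√(p̄(1−p̄)/n) = 0.04970 − 3 × 0.01255 = 0.01206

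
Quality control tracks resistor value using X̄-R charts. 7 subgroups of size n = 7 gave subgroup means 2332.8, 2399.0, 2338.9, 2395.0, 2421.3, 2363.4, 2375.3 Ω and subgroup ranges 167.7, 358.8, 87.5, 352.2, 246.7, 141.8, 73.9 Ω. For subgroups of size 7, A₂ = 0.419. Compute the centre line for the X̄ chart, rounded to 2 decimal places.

2375.10

X̄̄ = (2332.8 + 2399.0 + 2338.9 + 2395.0 + 2421.3 + 2363.4 + 2375.3) / 7 = 16625.7000 / 7 = 2375.1000
CL = X̄̄ = 2375.1000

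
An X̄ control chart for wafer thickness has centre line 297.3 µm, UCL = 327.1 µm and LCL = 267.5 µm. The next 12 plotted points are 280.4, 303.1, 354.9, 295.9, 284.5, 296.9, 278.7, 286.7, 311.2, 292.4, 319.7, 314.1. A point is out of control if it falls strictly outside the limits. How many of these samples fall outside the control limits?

1

Compare each point to [267.5, 327.1]: sample 3 = 354.9 > UCL.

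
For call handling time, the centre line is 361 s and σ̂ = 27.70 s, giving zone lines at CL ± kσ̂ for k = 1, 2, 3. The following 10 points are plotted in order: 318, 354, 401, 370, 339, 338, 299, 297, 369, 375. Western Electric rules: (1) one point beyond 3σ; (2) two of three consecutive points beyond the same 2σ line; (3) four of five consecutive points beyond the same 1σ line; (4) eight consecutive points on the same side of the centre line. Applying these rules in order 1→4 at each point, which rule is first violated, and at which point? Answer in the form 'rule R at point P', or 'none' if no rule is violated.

Zone of each point (C = within 1σ̂, B = 1σ̂–2σ̂, A = 2σ̂–3σ̂, * = beyond 3σ̂; sign = side of CL): 1:-B, 2:-C, 3:+B, 4:+C, 5:-C, 6:-C, 7:-A, 8:-A, 9:+C, 10:+C
Rule 2 (two of three consecutive points beyond the same 2σ limit) is satisfied at point 8.

rule 2 at point 8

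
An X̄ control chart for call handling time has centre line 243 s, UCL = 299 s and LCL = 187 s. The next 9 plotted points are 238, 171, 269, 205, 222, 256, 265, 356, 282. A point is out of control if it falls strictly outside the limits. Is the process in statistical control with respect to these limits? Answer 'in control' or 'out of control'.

Compare each point to [187, 299]: sample 2 = 171 < LCL; sample 8 = 356 > UCL.

out of control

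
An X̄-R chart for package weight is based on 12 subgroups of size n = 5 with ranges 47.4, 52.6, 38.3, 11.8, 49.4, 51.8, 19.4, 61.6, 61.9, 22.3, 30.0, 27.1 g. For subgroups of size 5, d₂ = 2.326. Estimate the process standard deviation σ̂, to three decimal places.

R̄ = (47.4 + 52.6 + 38.3 + 11.8 + 49.4 + 51.8 + 19.4 + 61.6 + 61.9 + 22.3 + 30.0 + 27.1) / 12 = 39.4667
σ̂ = R̄ / d₂ = 39.4667 / 2.326 = 16.9676

16.968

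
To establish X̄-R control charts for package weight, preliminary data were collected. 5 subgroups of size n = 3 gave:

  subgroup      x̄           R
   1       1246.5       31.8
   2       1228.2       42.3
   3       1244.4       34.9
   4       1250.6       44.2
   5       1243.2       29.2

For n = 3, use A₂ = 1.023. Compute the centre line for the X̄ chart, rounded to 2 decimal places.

X̄̄ = (1246.5 + 1228.2 + 1244.4 + 1250.6 + 1243.2) / 5 = 6212.9000 / 5 = 1242.5800
CL = X̄̄ = 1242.5800

1242.58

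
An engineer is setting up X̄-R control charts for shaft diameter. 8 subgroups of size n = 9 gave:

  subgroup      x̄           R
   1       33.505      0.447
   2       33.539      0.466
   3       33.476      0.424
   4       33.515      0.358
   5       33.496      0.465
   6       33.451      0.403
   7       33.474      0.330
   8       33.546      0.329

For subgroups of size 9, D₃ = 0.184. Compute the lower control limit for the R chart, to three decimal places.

R̄ = (0.447 + 0.466 + 0.424 + 0.358 + 0.465 + 0.403 + 0.330 + 0.329) / 8 = 3.2220 / 8 = 0.4027
LCL_R = D₃·R̄ = 0.184 × 0.4027 = 0.0741

0.074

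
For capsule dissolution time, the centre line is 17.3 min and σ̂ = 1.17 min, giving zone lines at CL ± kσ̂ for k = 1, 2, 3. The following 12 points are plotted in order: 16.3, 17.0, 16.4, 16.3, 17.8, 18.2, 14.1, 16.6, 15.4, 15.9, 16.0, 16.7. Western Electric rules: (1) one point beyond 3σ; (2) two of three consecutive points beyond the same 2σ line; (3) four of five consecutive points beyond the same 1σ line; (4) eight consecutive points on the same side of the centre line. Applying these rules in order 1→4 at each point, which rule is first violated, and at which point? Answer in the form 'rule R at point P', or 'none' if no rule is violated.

Zone of each point (C = within 1σ̂, B = 1σ̂–2σ̂, A = 2σ̂–3σ̂, * = beyond 3σ̂; sign = side of CL): 1:-C, 2:-C, 3:-C, 4:-C, 5:+C, 6:+C, 7:-A, 8:-C, 9:-B, 10:-B, 11:-B, 12:-C
Rule 3 (four of five consecutive points beyond the same 1σ limit) is satisfied at point 11.

rule 3 at point 11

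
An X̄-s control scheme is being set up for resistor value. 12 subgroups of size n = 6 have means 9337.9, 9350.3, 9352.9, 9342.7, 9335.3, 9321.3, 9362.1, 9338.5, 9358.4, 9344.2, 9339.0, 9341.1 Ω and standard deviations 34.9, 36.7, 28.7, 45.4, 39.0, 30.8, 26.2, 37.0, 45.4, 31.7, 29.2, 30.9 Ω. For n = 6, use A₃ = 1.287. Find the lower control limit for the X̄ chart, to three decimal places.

9299.036

X̄̄ = (9337.9 + 9350.3 + 9352.9 + 9342.7 + 9335.3 + 9321.3 + 9362.1 + 9338.5 + 9358.4 + 9344.2 + 9339.0 + 9341.1) / 12 = 9343.6417
s̄ = (34.9 + 36.7 + 28.7 + 45.4 + 39.0 + 30.8 + 26.2 + 37.0 + 45.4 + 31.7 + 29.2 + 30.9) / 12 = 34.6583
LCL = X̄̄ − A₃·s̄ = 9343.6417 − 1.287 × 34.6583 = 9299.0364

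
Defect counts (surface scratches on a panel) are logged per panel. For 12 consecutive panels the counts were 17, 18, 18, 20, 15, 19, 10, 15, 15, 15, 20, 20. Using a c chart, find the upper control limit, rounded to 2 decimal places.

c̄ = (17 + 18 + 18 + 20 + 15 + 19 + 10 + 15 + 15 + 15 + 20 + 20) / 12 = 202 / 12 = 16.8333
UCL = c̄ + 3√c̄ = 16.8333 + 3 × √16.8333 = 16.8333 + 3 × 4.1028 = 29.1419

29.14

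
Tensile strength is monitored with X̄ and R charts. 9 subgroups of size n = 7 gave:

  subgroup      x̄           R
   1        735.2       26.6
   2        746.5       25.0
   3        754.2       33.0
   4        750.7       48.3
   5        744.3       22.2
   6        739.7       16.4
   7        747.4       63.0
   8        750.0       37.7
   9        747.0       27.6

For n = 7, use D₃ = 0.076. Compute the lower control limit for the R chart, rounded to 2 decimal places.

2.53

R̄ = (26.6 + 25.0 + 33.0 + 48.3 + 22.2 + 16.4 + 63.0 + 37.7 + 27.6) / 9 = 299.8000 / 9 = 33.3111
LCL_R = D₃·R̄ = 0.076 × 33.3111 = 2.5316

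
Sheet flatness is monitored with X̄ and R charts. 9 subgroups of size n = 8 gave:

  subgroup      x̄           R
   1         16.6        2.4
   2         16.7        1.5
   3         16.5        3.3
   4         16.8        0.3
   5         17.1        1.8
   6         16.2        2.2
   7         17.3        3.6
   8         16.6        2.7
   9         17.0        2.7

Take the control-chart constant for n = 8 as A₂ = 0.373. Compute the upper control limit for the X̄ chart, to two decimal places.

X̄̄ = (16.6 + 16.7 + 16.5 + 16.8 + 17.1 + 16.2 + 17.3 + 16.6 + 17.0) / 9 = 150.8000 / 9 = 16.7556
R̄ = (2.4 + 1.5 + 3.3 + 0.3 + 1.8 + 2.2 + 3.6 + 2.7 + 2.7) / 9 = 20.5000 / 9 = 2.2778
UCL = X̄̄ + A₂·R̄ = 16.7556 + 0.373 × 2.2778 = 17.6052

17.61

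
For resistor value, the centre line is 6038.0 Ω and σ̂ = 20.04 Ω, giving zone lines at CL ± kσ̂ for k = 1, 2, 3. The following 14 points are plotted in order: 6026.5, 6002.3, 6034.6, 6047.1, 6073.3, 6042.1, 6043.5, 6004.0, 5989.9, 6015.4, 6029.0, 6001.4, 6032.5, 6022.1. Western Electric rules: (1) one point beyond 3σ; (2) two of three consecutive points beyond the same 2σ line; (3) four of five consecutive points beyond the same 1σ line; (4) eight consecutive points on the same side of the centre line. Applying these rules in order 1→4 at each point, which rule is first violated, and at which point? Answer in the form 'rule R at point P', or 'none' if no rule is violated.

Zone of each point (C = within 1σ̂, B = 1σ̂–2σ̂, A = 2σ̂–3σ̂, * = beyond 3σ̂; sign = side of CL): 1:-C, 2:-B, 3:-C, 4:+C, 5:+B, 6:+C, 7:+C, 8:-B, 9:-A, 10:-B, 11:-C, 12:-B, 13:-C, 14:-C
Rule 3 (four of five consecutive points beyond the same 1σ limit) is satisfied at point 12.

rule 3 at point 12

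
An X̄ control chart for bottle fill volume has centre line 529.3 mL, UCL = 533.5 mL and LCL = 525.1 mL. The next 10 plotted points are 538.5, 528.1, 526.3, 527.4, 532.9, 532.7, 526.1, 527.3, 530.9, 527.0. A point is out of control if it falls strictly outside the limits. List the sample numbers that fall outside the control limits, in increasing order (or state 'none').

1

Compare each point to [525.1, 533.5]: sample 1 = 538.5 > UCL.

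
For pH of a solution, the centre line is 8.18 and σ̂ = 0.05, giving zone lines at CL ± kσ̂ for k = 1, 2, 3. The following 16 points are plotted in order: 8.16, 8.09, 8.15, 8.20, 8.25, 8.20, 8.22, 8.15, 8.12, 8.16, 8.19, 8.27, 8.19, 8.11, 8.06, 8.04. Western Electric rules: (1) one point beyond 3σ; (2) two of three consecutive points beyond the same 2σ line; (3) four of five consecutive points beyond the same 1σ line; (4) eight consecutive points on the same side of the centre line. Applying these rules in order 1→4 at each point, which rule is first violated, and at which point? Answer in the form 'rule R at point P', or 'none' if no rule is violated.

Zone of each point (C = within 1σ̂, B = 1σ̂–2σ̂, A = 2σ̂–3σ̂, * = beyond 3σ̂; sign = side of CL): 1:-C, 2:-B, 3:-C, 4:+C, 5:+B, 6:+C, 7:+C, 8:-C, 9:-B, 10:-C, 11:+C, 12:+B, 13:+C, 14:-B, 15:-A, 16:-A
Rule 2 (two of three consecutive points beyond the same 2σ limit) is satisfied at point 16.

rule 2 at point 16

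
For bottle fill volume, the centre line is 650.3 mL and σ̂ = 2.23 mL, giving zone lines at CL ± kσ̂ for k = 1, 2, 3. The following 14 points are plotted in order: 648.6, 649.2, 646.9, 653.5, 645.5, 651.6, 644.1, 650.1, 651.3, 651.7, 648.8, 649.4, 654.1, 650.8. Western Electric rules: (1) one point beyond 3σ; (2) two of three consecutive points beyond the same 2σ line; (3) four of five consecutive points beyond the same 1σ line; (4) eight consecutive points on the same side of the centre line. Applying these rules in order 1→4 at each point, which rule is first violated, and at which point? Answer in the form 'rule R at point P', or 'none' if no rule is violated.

Zone of each point (C = within 1σ̂, B = 1σ̂–2σ̂, A = 2σ̂–3σ̂, * = beyond 3σ̂; sign = side of CL): 1:-C, 2:-C, 3:-B, 4:+B, 5:-A, 6:+C, 7:-A, 8:-C, 9:+C, 10:+C, 11:-C, 12:-C, 13:+B, 14:+C
Rule 2 (two of three consecutive points beyond the same 2σ limit) is satisfied at point 7.

rule 2 at point 7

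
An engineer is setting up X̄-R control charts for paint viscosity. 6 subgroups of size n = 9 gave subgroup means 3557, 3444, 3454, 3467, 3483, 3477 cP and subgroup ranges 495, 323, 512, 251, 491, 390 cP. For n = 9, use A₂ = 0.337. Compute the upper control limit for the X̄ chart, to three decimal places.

3618.616

X̄̄ = (3557 + 3444 + 3454 + 3467 + 3483 + 3477) / 6 = 20882.0000 / 6 = 3480.3333
R̄ = (495 + 323 + 512 + 251 + 491 + 390) / 6 = 2462.0000 / 6 = 410.3333
UCL = X̄̄ + A₂·R̄ = 3480.3333 + 0.337 × 410.3333 = 3618.6157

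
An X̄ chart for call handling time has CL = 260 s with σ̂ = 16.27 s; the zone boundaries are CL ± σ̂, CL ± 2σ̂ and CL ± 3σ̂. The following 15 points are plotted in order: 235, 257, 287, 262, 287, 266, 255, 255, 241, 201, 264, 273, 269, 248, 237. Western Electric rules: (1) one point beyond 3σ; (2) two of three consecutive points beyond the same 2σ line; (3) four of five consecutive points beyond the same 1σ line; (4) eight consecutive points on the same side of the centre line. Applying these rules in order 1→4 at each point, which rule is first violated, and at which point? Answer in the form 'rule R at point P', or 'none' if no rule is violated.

rule 1 at point 10

Zone of each point (C = within 1σ̂, B = 1σ̂–2σ̂, A = 2σ̂–3σ̂, * = beyond 3σ̂; sign = side of CL): 1:-B, 2:-C, 3:+B, 4:+C, 5:+B, 6:+C, 7:-C, 8:-C, 9:-B, 10:-*, 11:+C, 12:+C, 13:+C, 14:-C, 15:-B
Rule 1 (one point beyond the 3σ limits) is satisfied at point 10.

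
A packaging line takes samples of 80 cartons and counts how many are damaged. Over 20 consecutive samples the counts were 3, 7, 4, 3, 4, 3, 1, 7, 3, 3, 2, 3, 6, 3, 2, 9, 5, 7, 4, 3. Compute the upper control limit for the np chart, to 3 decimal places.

p̄ = Σdᵢ / (k·n) = 82 / (20 × 80) = 0.05125
UCL = np̄ + 3·√(np̄(1−p̄)) = 4.1000 + 3 × √(4.1000×0.94875) = 4.1000 + 3 × 1.9723 = 10.0168

10.017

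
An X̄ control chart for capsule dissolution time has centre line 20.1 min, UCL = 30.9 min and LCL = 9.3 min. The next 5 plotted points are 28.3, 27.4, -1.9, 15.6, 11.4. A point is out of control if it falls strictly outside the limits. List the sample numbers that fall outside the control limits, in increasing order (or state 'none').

Compare each point to [9.3, 30.9]: sample 3 = -1.9 < LCL.

3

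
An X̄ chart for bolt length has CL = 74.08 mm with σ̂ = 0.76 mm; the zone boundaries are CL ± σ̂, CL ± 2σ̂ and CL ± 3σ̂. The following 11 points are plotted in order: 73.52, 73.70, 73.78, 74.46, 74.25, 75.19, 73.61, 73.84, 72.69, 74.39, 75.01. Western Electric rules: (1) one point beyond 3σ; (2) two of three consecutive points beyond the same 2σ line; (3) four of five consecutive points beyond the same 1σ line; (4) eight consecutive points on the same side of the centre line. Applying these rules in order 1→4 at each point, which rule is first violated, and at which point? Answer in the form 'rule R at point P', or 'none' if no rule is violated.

Zone of each point (C = within 1σ̂, B = 1σ̂–2σ̂, A = 2σ̂–3σ̂, * = beyond 3σ̂; sign = side of CL): 1:-C, 2:-C, 3:-C, 4:+C, 5:+C, 6:+B, 7:-C, 8:-C, 9:-B, 10:+C, 11:+B
No rule fires across all 11 points.

none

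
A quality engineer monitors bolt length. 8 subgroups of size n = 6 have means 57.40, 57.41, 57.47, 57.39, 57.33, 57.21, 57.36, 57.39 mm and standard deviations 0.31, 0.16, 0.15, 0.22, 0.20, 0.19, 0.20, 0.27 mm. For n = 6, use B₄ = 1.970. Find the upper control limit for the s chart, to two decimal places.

0.42

s̄ = (0.31 + 0.16 + 0.15 + 0.22 + 0.20 + 0.19 + 0.20 + 0.27) / 8 = 0.2125
UCL_s = B₄·s̄ = 1.970 × 0.2125 = 0.4186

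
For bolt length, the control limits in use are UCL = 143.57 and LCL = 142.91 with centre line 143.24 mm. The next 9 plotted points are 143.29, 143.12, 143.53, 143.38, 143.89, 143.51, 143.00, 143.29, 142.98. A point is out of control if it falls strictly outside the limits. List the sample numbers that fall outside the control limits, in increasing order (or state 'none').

Compare each point to [142.91, 143.57]: sample 5 = 143.89 > UCL.

5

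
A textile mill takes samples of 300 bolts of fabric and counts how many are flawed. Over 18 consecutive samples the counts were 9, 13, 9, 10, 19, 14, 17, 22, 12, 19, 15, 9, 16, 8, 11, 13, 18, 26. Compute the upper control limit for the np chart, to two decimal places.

p̄ = Σdᵢ / (k·n) = 260 / (18 × 300) = 0.04815
UCL = np̄ + 3·√(np̄(1−p̄)) = 14.4444 + 3 × √(14.4444×0.95185) = 14.4444 + 3 × 3.7080 = 25.5683

25.57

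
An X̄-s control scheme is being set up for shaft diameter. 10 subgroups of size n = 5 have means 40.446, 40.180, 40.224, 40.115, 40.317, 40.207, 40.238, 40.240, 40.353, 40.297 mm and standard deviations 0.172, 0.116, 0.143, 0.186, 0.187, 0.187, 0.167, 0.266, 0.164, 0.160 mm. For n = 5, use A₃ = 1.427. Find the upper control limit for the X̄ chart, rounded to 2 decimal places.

X̄̄ = (40.446 + 40.180 + 40.224 + 40.115 + 40.317 + 40.207 + 40.238 + 40.240 + 40.353 + 40.297) / 10 = 40.2617
s̄ = (0.172 + 0.116 + 0.143 + 0.186 + 0.187 + 0.187 + 0.167 + 0.266 + 0.164 + 0.160) / 10 = 0.1748
UCL = X̄̄ + A₃·s̄ = 40.2617 + 1.427 × 0.1748 = 40.5111

40.51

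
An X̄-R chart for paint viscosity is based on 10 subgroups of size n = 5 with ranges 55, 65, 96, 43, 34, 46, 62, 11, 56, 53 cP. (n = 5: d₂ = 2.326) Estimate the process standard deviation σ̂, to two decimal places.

22.40

R̄ = (55 + 65 + 96 + 43 + 34 + 46 + 62 + 11 + 56 + 53) / 10 = 52.1000
σ̂ = R̄ / d₂ = 52.1000 / 2.326 = 22.3990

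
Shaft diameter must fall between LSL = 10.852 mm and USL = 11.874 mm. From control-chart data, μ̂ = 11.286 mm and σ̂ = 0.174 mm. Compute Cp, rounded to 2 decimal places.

Cp = (USL − LSL) / (6σ̂) = (11.874 − 10.852) / (6 × 0.174) = 1.0220 / 1.0440 = 0.9789

0.98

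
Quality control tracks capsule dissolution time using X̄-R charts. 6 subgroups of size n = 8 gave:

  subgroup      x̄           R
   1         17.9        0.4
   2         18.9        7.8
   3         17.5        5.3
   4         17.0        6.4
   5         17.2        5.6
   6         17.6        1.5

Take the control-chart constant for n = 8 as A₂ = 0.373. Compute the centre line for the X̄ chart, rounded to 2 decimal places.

X̄̄ = (17.9 + 18.9 + 17.5 + 17.0 + 17.2 + 17.6) / 6 = 106.1000 / 6 = 17.6833
CL = X̄̄ = 17.6833

17.68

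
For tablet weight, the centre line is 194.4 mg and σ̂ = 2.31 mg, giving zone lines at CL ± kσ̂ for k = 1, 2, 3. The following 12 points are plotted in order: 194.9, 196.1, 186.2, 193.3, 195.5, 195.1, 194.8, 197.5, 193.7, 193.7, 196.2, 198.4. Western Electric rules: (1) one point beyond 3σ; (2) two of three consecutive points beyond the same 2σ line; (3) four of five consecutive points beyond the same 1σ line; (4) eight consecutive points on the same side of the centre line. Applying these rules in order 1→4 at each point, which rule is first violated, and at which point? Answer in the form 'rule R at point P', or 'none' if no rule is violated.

Zone of each point (C = within 1σ̂, B = 1σ̂–2σ̂, A = 2σ̂–3σ̂, * = beyond 3σ̂; sign = side of CL): 1:+C, 2:+C, 3:-*, 4:-C, 5:+C, 6:+C, 7:+C, 8:+B, 9:-C, 10:-C, 11:+C, 12:+B
Rule 1 (one point beyond the 3σ limits) is satisfied at point 3.

rule 1 at point 3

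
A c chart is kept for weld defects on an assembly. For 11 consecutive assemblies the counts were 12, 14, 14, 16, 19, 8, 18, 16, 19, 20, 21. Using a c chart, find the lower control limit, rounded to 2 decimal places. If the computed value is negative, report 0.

4.06

c̄ = (12 + 14 + 14 + 16 + 19 + 8 + 18 + 16 + 19 + 20 + 21) / 11 = 177 / 11 = 16.0909
LCL = c̄ − 3√c̄ = 16.0909 − 3 × 4.0113 = 4.0569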